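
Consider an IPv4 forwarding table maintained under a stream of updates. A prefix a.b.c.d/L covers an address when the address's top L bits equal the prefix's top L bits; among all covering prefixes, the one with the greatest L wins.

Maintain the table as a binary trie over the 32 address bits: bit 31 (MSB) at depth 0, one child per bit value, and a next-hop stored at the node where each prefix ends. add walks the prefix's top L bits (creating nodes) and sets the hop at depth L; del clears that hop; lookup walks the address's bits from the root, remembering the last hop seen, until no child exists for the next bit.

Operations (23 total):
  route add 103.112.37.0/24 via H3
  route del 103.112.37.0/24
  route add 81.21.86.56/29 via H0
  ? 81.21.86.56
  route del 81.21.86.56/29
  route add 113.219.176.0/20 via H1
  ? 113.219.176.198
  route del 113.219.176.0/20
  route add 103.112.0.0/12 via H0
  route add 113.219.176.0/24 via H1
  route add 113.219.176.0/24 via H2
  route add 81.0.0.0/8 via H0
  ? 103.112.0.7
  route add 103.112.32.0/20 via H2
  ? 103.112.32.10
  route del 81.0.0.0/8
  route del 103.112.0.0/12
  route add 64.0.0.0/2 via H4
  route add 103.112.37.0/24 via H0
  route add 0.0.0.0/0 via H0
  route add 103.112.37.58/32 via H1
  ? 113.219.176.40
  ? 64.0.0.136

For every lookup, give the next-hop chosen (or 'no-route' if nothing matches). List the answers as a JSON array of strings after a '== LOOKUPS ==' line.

Process each operation:
  + 103.112.37.0/24 (H3) depth=24
  - 103.112.37.0/24 clear@24
  + 81.21.86.56/29 (H0) depth=29
  Q 81.21.86.56: descend 01010001000101010101011000111 ; hops seen [H0] ; pick H0
  - 81.21.86.56/29 clear@29
  + 113.219.176.0/20 (H1) depth=20
  Q 113.219.176.198: descend 01110001110110111011 ; hops seen [H1] ; pick H1
  - 113.219.176.0/20 clear@20
  + 103.112.0.0/12 (H0) depth=12
  + 113.219.176.0/24 (H1) depth=24
  + 113.219.176.0/24 (H2) depth=24
  + 81.0.0.0/8 (H0) depth=8
  Q 103.112.0.7: descend 011001110111000000 ; hops seen [H0] ; pick H0
  + 103.112.32.0/20 (H2) depth=20
  Q 103.112.32.10: descend 011001110111000000100 ; hops seen [H0,H2] ; pick H2
  - 81.0.0.0/8 clear@8
  - 103.112.0.0/12 clear@12
  + 64.0.0.0/2 (H4) depth=2
  + 103.112.37.0/24 (H0) depth=24
  + 0.0.0.0/0 (H0) depth=0
  + 103.112.37.58/32 (H1) depth=32
  Q 113.219.176.40: descend 011100011101101110110000 ; hops seen [H0,H4,H2] ; pick H2
  Q 64.0.0.136: descend 010 ; hops seen [H0,H4] ; pick H4

== LOOKUPS ==
["H0","H1","H0","H2","H2","H4"]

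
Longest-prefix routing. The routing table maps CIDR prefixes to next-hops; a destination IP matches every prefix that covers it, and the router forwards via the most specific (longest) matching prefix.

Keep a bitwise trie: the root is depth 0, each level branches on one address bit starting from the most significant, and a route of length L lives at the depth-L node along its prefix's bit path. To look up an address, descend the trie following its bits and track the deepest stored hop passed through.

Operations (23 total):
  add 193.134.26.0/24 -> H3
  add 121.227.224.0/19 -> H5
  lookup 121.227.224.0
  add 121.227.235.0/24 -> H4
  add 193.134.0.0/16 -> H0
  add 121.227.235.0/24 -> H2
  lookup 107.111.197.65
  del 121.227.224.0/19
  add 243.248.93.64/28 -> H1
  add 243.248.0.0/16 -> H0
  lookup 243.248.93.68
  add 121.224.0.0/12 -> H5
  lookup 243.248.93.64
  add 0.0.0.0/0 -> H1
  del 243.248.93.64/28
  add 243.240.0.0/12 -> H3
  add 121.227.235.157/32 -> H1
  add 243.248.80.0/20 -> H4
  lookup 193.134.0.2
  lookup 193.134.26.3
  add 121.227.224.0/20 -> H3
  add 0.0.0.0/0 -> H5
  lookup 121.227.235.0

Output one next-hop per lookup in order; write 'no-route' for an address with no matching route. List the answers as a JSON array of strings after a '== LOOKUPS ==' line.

Process each operation:
  add 193.134.26.0/24 -> H3 at depth 24
  add 121.227.224.0/19 -> H5 at depth 19
  ? 121.227.224.0  path d0:-→d1:-→d2:-→d3:-→d4:-→d5:-→d6:-→d7:-→d8:-→d9:-→d10:-→d11:-→d12:-→d13:-→d14:-→d15:-→d16:-→d17:-→d18:-→d19:H5  best=H5
  add 121.227.235.0/24 -> H4 at depth 24
  add 193.134.0.0/16 -> H0 at depth 16
  add 121.227.235.0/24 -> H2 at depth 24
  ? 107.111.197.65  path d0:-→d1:-→d2:-→d3:-  best=no-route
  del 121.227.224.0/19 (clear depth 19)
  add 243.248.93.64/28 -> H1 at depth 28
  add 243.248.0.0/16 -> H0 at depth 16
  ? 243.248.93.68  path d0:-→d1:-→d2:-→d3:-→d4:-→d5:-→d6:-→d7:-→d8:-→d9:-→d10:-→d11:-→d12:-→d13:-→d14:-→d15:-→d16:H0→d17:-→d18:-→d19:-→d20:-→d21:-→d22:-→d23:-→d24:-→d25:-→d26:-→d27:-→d28:H1  best=H1
  add 121.224.0.0/12 -> H5 at depth 12
  ? 243.248.93.64  path d0:-→d1:-→d2:-→d3:-→d4:-→d5:-→d6:-→d7:-→d8:-→d9:-→d10:-→d11:-→d12:-→d13:-→d14:-→d15:-→d16:H0→d17:-→d18:-→d19:-→d20:-→d21:-→d22:-→d23:-→d24:-→d25:-→d26:-→d27:-→d28:H1  best=H1
  add 0.0.0.0/0 -> H1 at depth 0
  del 243.248.93.64/28 (clear depth 28)
  add 243.240.0.0/12 -> H3 at depth 12
  add 121.227.235.157/32 -> H1 at depth 32
  add 243.248.80.0/20 -> H4 at depth 20
  ? 193.134.0.2  path d0:H1→d1:-→d2:-→d3:-→d4:-→d5:-→d6:-→d7:-→d8:-→d9:-→d10:-→d11:-→d12:-→d13:-→d14:-→d15:-→d16:H0→d17:-→d18:-→d19:-  best=H0
  ? 193.134.26.3  path d0:H1→d1:-→d2:-→d3:-→d4:-→d5:-→d6:-→d7:-→d8:-→d9:-→d10:-→d11:-→d12:-→d13:-→d14:-→d15:-→d16:H0→d17:-→d18:-→d19:-→d20:-→d21:-→d22:-→d23:-→d24:H3  best=H3
  add 121.227.224.0/20 -> H3 at depth 20
  add 0.0.0.0/0 -> H5 at depth 0
  ? 121.227.235.0  path d0:H5→d1:-→d2:-→d3:-→d4:-→d5:-→d6:-→d7:-→d8:-→d9:-→d10:-→d11:-→d12:H5→d13:-→d14:-→d15:-→d16:-→d17:-→d18:-→d19:-→d20:H3→d21:-→d22:-→d23:-→d24:H2  best=H2

== LOOKUPS ==
["H5","no-route","H1","H1","H0","H3","H2"]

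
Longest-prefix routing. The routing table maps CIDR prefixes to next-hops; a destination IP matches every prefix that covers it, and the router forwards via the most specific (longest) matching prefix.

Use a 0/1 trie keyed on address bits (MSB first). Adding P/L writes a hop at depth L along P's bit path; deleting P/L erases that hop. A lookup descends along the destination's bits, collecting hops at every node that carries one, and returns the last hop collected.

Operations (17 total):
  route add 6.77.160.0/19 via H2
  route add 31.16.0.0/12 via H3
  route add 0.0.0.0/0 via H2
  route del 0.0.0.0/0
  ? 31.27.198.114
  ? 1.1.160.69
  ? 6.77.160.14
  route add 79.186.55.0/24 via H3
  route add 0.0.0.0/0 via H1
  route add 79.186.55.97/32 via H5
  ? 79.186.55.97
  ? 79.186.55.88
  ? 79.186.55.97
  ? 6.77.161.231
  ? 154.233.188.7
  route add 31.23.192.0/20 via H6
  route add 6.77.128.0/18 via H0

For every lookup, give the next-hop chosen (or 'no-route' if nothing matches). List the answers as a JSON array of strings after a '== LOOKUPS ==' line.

Trace:
  add 6.77.160.0/19 -> H2 at depth 19
  add 31.16.0.0/12 -> H3 at depth 12
  add 0.0.0.0/0 -> H2 at depth 0
  - 0.0.0.0/0 clear@0
  ? 31.27.198.114  path d0:-→d1:-→d2:-→d3:-→d4:-→d5:-→d6:-→d7:-→d8:-→d9:-→d10:-→d11:-→d12:H3  best=H3
  ? 1.1.160.69  path d0:-→d1:-→d2:-→d3:-→d4:-→d5:-  best=no-route
  ? 6.77.160.14  path d0:-→d1:-→d2:-→d3:-→d4:-→d5:-→d6:-→d7:-→d8:-→d9:-→d10:-→d11:-→d12:-→d13:-→d14:-→d15:-→d16:-→d17:-→d18:-→d19:H2  best=H2
  add 79.186.55.0/24 -> H3 at depth 24
  add 0.0.0.0/0 -> H1 at depth 0
  add 79.186.55.97/32 -> H5 at depth 32
  ? 79.186.55.97  path d0:H1→d1:-→d2:-→d3:-→d4:-→d5:-→d6:-→d7:-→d8:-→d9:-→d10:-→d11:-→d12:-→d13:-→d14:-→d15:-→d16:-→d17:-→d18:-→d19:-→d20:-→d21:-→d22:-→d23:-→d24:H3→d25:-→d26:-→d27:-→d28:-→d29:-→d30:-→d31:-→d32:H5  best=H5
  ? 79.186.55.88  path d0:H1→d1:-→d2:-→d3:-→d4:-→d5:-→d6:-→d7:-→d8:-→d9:-→d10:-→d11:-→d12:-→d13:-→d14:-→d15:-→d16:-→d17:-→d18:-→d19:-→d20:-→d21:-→d22:-→d23:-→d24:H3→d25:-→d26:-  best=H3
  ? 79.186.55.97  path d0:H1→d1:-→d2:-→d3:-→d4:-→d5:-→d6:-→d7:-→d8:-→d9:-→d10:-→d11:-→d12:-→d13:-→d14:-→d15:-→d16:-→d17:-→d18:-→d19:-→d20:-→d21:-→d22:-→d23:-→d24:H3→d25:-→d26:-→d27:-→d28:-→d29:-→d30:-→d31:-→d32:H5  best=H5
  ? 6.77.161.231  path d0:H1→d1:-→d2:-→d3:-→d4:-→d5:-→d6:-→d7:-→d8:-→d9:-→d10:-→d11:-→d12:-→d13:-→d14:-→d15:-→d16:-→d17:-→d18:-→d19:H2  best=H2
  ? 154.233.188.7  path d0:H1  best=H1
  add 31.23.192.0/20 -> H6 at depth 20
  add 6.77.128.0/18 -> H0 at depth 18

== LOOKUPS ==
["H3","no-route","H2","H5","H3","H5","H2","H1"]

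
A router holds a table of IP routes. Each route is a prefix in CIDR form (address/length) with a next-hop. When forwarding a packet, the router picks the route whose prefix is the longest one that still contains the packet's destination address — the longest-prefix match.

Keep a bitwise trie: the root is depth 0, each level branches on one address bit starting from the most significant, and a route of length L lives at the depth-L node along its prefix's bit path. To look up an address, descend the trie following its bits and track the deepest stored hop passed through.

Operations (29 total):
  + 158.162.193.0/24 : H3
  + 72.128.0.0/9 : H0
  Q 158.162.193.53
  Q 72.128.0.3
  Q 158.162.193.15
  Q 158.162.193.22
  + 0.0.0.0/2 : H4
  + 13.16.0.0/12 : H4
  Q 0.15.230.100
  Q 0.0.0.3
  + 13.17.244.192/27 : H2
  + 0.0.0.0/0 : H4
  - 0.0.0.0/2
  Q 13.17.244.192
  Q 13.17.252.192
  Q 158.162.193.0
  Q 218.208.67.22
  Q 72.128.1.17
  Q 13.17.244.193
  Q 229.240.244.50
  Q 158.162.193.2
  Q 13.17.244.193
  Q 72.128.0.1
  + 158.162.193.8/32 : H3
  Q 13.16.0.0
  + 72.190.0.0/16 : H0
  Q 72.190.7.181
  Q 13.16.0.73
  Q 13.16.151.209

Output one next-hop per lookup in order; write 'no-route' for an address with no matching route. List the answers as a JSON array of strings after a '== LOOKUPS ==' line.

Trace:
  + 158.162.193.0/24 (H3) depth=24
  + 72.128.0.0/9 (H0) depth=9
  lookup 158.162.193.53: bits 100111101010001011000001 walk d0:-→d1:-→d2:-→d3:-→d4:-→d5:-→d6:-→d7:-→d8:-→d9:-→d10:-→d11:-→d12:-→d13:-→d14:-→d15:-→d16:-→d17:-→d18:-→d19:-→d20:-→d21:-→d22:-→d23:-→d24:H3 -> H3
  lookup 72.128.0.3: bits 010010001 walk d0:-→d1:-→d2:-→d3:-→d4:-→d5:-→d6:-→d7:-→d8:-→d9:H0 -> H0
  lookup 158.162.193.15: bits 100111101010001011000001 walk d0:-→d1:-→d2:-→d3:-→d4:-→d5:-→d6:-→d7:-→d8:-→d9:-→d10:-→d11:-→d12:-→d13:-→d14:-→d15:-→d16:-→d17:-→d18:-→d19:-→d20:-→d21:-→d22:-→d23:-→d24:H3 -> H3
  lookup 158.162.193.22: bits 100111101010001011000001 walk d0:-→d1:-→d2:-→d3:-→d4:-→d5:-→d6:-→d7:-→d8:-→d9:-→d10:-→d11:-→d12:-→d13:-→d14:-→d15:-→d16:-→d17:-→d18:-→d19:-→d20:-→d21:-→d22:-→d23:-→d24:H3 -> H3
  + 0.0.0.0/2 (H4) depth=2
  + 13.16.0.0/12 (H4) depth=12
  lookup 0.15.230.100: bits 0000 walk d0:-→d1:-→d2:H4→d3:-→d4:- -> H4
  lookup 0.0.0.3: bits 0000 walk d0:-→d1:-→d2:H4→d3:-→d4:- -> H4
  + 13.17.244.192/27 (H2) depth=27
  + 0.0.0.0/0 (H4) depth=0
  del 0.0.0.0/2 (clear depth 2)
  lookup 13.17.244.192: bits 000011010001000111110100110 walk d0:H4→d1:-→d2:-→d3:-→d4:-→d5:-→d6:-→d7:-→d8:-→d9:-→d10:-→d11:-→d12:H4→d13:-→d14:-→d15:-→d16:-→d17:-→d18:-→d19:-→d20:-→d21:-→d22:-→d23:-→d24:-→d25:-→d26:-→d27:H2 -> H2
  lookup 13.17.252.192: bits 00001101000100011111 walk d0:H4→d1:-→d2:-→d3:-→d4:-→d5:-→d6:-→d7:-→d8:-→d9:-→d10:-→d11:-→d12:H4→d13:-→d14:-→d15:-→d16:-→d17:-→d18:-→d19:-→d20:- -> H4
  lookup 158.162.193.0: bits 100111101010001011000001 walk d0:H4→d1:-→d2:-→d3:-→d4:-→d5:-→d6:-→d7:-→d8:-→d9:-→d10:-→d11:-→d12:-→d13:-→d14:-→d15:-→d16:-→d17:-→d18:-→d19:-→d20:-→d21:-→d22:-→d23:-→d24:H3 -> H3
  lookup 218.208.67.22: bits 1 walk d0:H4→d1:- -> H4
  lookup 72.128.1.17: bits 010010001 walk d0:H4→d1:-→d2:-→d3:-→d4:-→d5:-→d6:-→d7:-→d8:-→d9:H0 -> H0
  lookup 13.17.244.193: bits 000011010001000111110100110 walk d0:H4→d1:-→d2:-→d3:-→d4:-→d5:-→d6:-→d7:-→d8:-→d9:-→d10:-→d11:-→d12:H4→d13:-→d14:-→d15:-→d16:-→d17:-→d18:-→d19:-→d20:-→d21:-→d22:-→d23:-→d24:-→d25:-→d26:-→d27:H2 -> H2
  lookup 229.240.244.50: bits 1 walk d0:H4→d1:- -> H4
  lookup 158.162.193.2: bits 100111101010001011000001 walk d0:H4→d1:-→d2:-→d3:-→d4:-→d5:-→d6:-→d7:-→d8:-→d9:-→d10:-→d11:-→d12:-→d13:-→d14:-→d15:-→d16:-→d17:-→d18:-→d19:-→d20:-→d21:-→d22:-→d23:-→d24:H3 -> H3
  lookup 13.17.244.193: bits 000011010001000111110100110 walk d0:H4→d1:-→d2:-→d3:-→d4:-→d5:-→d6:-→d7:-→d8:-→d9:-→d10:-→d11:-→d12:H4→d13:-→d14:-→d15:-→d16:-→d17:-→d18:-→d19:-→d20:-→d21:-→d22:-→d23:-→d24:-→d25:-→d26:-→d27:H2 -> H2
  lookup 72.128.0.1: bits 010010001 walk d0:H4→d1:-→d2:-→d3:-→d4:-→d5:-→d6:-→d7:-→d8:-→d9:H0 -> H0
  + 158.162.193.8/32 (H3) depth=32
  lookup 13.16.0.0: bits 000011010001000 walk d0:H4→d1:-→d2:-→d3:-→d4:-→d5:-→d6:-→d7:-→d8:-→d9:-→d10:-→d11:-→d12:H4→d13:-→d14:-→d15:- -> H4
  + 72.190.0.0/16 (H0) depth=16
  lookup 72.190.7.181: bits 0100100010111110 walk d0:H4→d1:-→d2:-→d3:-→d4:-→d5:-→d6:-→d7:-→d8:-→d9:H0→d10:-→d11:-→d12:-→d13:-→d14:-→d15:-→d16:H0 -> H0
  lookup 13.16.0.73: bits 000011010001000 walk d0:H4→d1:-→d2:-→d3:-→d4:-→d5:-→d6:-→d7:-→d8:-→d9:-→d10:-→d11:-→d12:H4→d13:-→d14:-→d15:- -> H4
  lookup 13.16.151.209: bits 000011010001000 walk d0:H4→d1:-→d2:-→d3:-→d4:-→d5:-→d6:-→d7:-→d8:-→d9:-→d10:-→d11:-→d12:H4→d13:-→d14:-→d15:- -> H4

== LOOKUPS ==
["H3","H0","H3","H3","H4","H4","H2","H4","H3","H4","H0","H2","H4","H3","H2","H0","H4","H0","H4","H4"]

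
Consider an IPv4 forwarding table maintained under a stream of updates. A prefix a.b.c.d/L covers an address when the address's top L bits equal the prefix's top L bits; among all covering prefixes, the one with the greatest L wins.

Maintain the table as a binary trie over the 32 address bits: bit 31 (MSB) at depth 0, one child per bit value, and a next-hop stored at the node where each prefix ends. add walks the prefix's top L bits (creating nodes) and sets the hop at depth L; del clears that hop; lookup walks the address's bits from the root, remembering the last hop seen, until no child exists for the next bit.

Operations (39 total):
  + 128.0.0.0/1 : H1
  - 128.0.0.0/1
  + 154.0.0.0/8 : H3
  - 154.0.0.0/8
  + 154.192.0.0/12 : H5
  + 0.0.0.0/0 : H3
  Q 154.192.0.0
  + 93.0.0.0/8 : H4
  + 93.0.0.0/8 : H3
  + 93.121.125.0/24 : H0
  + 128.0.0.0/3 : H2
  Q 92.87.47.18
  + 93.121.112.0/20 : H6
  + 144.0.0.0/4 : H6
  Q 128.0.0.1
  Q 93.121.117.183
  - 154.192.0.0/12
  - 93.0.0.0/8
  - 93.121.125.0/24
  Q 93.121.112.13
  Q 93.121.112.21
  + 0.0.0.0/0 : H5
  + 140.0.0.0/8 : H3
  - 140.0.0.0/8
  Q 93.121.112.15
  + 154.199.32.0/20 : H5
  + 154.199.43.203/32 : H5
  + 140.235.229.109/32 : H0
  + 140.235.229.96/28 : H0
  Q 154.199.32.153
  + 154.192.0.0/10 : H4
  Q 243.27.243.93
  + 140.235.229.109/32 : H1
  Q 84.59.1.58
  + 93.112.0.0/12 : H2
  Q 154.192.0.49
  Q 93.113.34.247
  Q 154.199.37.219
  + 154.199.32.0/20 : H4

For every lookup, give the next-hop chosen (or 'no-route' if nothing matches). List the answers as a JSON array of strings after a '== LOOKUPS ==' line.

Apply in order:
  add 128.0.0.0/1 -> H1 at depth 1
  - 128.0.0.0/1 clear@1
  add 154.0.0.0/8 -> H3 at depth 8
  - 154.0.0.0/8 clear@8
  add 154.192.0.0/12 -> H5 at depth 12
  add 0.0.0.0/0 -> H3 at depth 0
  lookup 154.192.0.0: bits 100110101100 walk d0:H3→d1:-→d2:-→d3:-→d4:-→d5:-→d6:-→d7:-→d8:-→d9:-→d10:-→d11:-→d12:H5 -> H5
  add 93.0.0.0/8 -> H4 at depth 8
  add 93.0.0.0/8 -> H3 at depth 8
  add 93.121.125.0/24 -> H0 at depth 24
  add 128.0.0.0/3 -> H2 at depth 3
  lookup 92.87.47.18: bits 0101110 walk d0:H3→d1:-→d2:-→d3:-→d4:-→d5:-→d6:-→d7:- -> H3
  add 93.121.112.0/20 -> H6 at depth 20
  add 144.0.0.0/4 -> H6 at depth 4
  lookup 128.0.0.1: bits 100 walk d0:H3→d1:-→d2:-→d3:H2 -> H2
  lookup 93.121.117.183: bits 01011101011110010111 walk d0:H3→d1:-→d2:-→d3:-→d4:-→d5:-→d6:-→d7:-→d8:H3→d9:-→d10:-→d11:-→d12:-→d13:-→d14:-→d15:-→d16:-→d17:-→d18:-→d19:-→d20:H6 -> H6
  - 154.192.0.0/12 clear@12
  - 93.0.0.0/8 clear@8
  - 93.121.125.0/24 clear@24
  lookup 93.121.112.13: bits 01011101011110010111 walk d0:H3→d1:-→d2:-→d3:-→d4:-→d5:-→d6:-→d7:-→d8:-→d9:-→d10:-→d11:-→d12:-→d13:-→d14:-→d15:-→d16:-→d17:-→d18:-→d19:-→d20:H6 -> H6
  lookup 93.121.112.21: bits 01011101011110010111 walk d0:H3→d1:-→d2:-→d3:-→d4:-→d5:-→d6:-→d7:-→d8:-→d9:-→d10:-→d11:-→d12:-→d13:-→d14:-→d15:-→d16:-→d17:-→d18:-→d19:-→d20:H6 -> H6
  add 0.0.0.0/0 -> H5 at depth 0
  add 140.0.0.0/8 -> H3 at depth 8
  - 140.0.0.0/8 clear@8
  lookup 93.121.112.15: bits 01011101011110010111 walk d0:H5→d1:-→d2:-→d3:-→d4:-→d5:-→d6:-→d7:-→d8:-→d9:-→d10:-→d11:-→d12:-→d13:-→d14:-→d15:-→d16:-→d17:-→d18:-→d19:-→d20:H6 -> H6
  add 154.199.32.0/20 -> H5 at depth 20
  add 154.199.43.203/32 -> H5 at depth 32
  add 140.235.229.109/32 -> H0 at depth 32
  add 140.235.229.96/28 -> H0 at depth 28
  lookup 154.199.32.153: bits 10011010110001110010 walk d0:H5→d1:-→d2:-→d3:H2→d4:H6→d5:-→d6:-→d7:-→d8:-→d9:-→d10:-→d11:-→d12:-→d13:-→d14:-→d15:-→d16:-→d17:-→d18:-→d19:-→d20:H5 -> H5
  add 154.192.0.0/10 -> H4 at depth 10
  lookup 243.27.243.93: bits 1 walk d0:H5→d1:- -> H5
  add 140.235.229.109/32 -> H1 at depth 32
  lookup 84.59.1.58: bits 0101 walk d0:H5→d1:-→d2:-→d3:-→d4:- -> H5
  add 93.112.0.0/12 -> H2 at depth 12
  lookup 154.192.0.49: bits 1001101011000 walk d0:H5→d1:-→d2:-→d3:H2→d4:H6→d5:-→d6:-→d7:-→d8:-→d9:-→d10:H4→d11:-→d12:-→d13:- -> H4
  lookup 93.113.34.247: bits 010111010111 walk d0:H5→d1:-→d2:-→d3:-→d4:-→d5:-→d6:-→d7:-→d8:-→d9:-→d10:-→d11:-→d12:H2 -> H2
  lookup 154.199.37.219: bits 10011010110001110010 walk d0:H5→d1:-→d2:-→d3:H2→d4:H6→d5:-→d6:-→d7:-→d8:-→d9:-→d10:H4→d11:-→d12:-→d13:-→d14:-→d15:-→d16:-→d17:-→d18:-→d19:-→d20:H5 -> H5
  add 154.199.32.0/20 -> H4 at depth 20

== LOOKUPS ==
["H5","H3","H2","H6","H6","H6","H6","H5","H5","H5","H4","H2","H5"]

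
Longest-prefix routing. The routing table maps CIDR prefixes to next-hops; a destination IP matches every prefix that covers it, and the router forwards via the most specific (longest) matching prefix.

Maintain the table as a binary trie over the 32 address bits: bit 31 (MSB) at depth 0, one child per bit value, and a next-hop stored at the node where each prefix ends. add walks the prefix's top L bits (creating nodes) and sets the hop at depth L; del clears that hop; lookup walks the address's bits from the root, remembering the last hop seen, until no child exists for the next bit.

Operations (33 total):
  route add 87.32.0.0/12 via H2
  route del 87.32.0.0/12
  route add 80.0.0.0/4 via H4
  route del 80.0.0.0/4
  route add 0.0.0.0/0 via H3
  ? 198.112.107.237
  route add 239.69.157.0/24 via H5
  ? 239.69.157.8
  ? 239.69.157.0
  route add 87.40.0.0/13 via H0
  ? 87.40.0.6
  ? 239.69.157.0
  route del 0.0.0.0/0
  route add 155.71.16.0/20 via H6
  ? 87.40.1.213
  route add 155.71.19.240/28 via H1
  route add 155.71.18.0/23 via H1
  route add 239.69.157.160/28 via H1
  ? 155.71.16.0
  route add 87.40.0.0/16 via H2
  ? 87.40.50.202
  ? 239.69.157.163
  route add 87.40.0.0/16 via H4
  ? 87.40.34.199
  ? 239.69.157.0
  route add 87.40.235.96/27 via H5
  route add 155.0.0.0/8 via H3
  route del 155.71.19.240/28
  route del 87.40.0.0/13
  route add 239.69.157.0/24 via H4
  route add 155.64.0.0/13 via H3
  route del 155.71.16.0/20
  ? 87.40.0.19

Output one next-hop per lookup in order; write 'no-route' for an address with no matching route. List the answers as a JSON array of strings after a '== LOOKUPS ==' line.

Apply in order:
  + 87.32.0.0/12 (H2) depth=12
  - 87.32.0.0/12 clear@12
  + 80.0.0.0/4 (H4) depth=4
  - 80.0.0.0/4 clear@4
  + 0.0.0.0/0 (H3) depth=0
  ? 198.112.107.237  path d0:H3  best=H3
  + 239.69.157.0/24 (H5) depth=24
  ? 239.69.157.8  path d0:H3→d1:-→d2:-→d3:-→d4:-→d5:-→d6:-→d7:-→d8:-→d9:-→d10:-→d11:-→d12:-→d13:-→d14:-→d15:-→d16:-→d17:-→d18:-→d19:-→d20:-→d21:-→d22:-→d23:-→d24:H5  best=H5
  ? 239.69.157.0  path d0:H3→d1:-→d2:-→d3:-→d4:-→d5:-→d6:-→d7:-→d8:-→d9:-→d10:-→d11:-→d12:-→d13:-→d14:-→d15:-→d16:-→d17:-→d18:-→d19:-→d20:-→d21:-→d22:-→d23:-→d24:H5  best=H5
  + 87.40.0.0/13 (H0) depth=13
  ? 87.40.0.6  path d0:H3→d1:-→d2:-→d3:-→d4:-→d5:-→d6:-→d7:-→d8:-→d9:-→d10:-→d11:-→d12:-→d13:H0  best=H0
  ? 239.69.157.0  path d0:H3→d1:-→d2:-→d3:-→d4:-→d5:-→d6:-→d7:-→d8:-→d9:-→d10:-→d11:-→d12:-→d13:-→d14:-→d15:-→d16:-→d17:-→d18:-→d19:-→d20:-→d21:-→d22:-→d23:-→d24:H5  best=H5
  - 0.0.0.0/0 clear@0
  + 155.71.16.0/20 (H6) depth=20
  ? 87.40.1.213  path d0:-→d1:-→d2:-→d3:-→d4:-→d5:-→d6:-→d7:-→d8:-→d9:-→d10:-→d11:-→d12:-→d13:H0  best=H0
  + 155.71.19.240/28 (H1) depth=28
  + 155.71.18.0/23 (H1) depth=23
  + 239.69.157.160/28 (H1) depth=28
  ? 155.71.16.0  path d0:-→d1:-→d2:-→d3:-→d4:-→d5:-→d6:-→d7:-→d8:-→d9:-→d10:-→d11:-→d12:-→d13:-→d14:-→d15:-→d16:-→d17:-→d18:-→d19:-→d20:H6→d21:-→d22:-  best=H6
  + 87.40.0.0/16 (H2) depth=16
  ? 87.40.50.202  path d0:-→d1:-→d2:-→d3:-→d4:-→d5:-→d6:-→d7:-→d8:-→d9:-→d10:-→d11:-→d12:-→d13:H0→d14:-→d15:-→d16:H2  best=H2
  ? 239.69.157.163  path d0:-→d1:-→d2:-→d3:-→d4:-→d5:-→d6:-→d7:-→d8:-→d9:-→d10:-→d11:-→d12:-→d13:-→d14:-→d15:-→d16:-→d17:-→d18:-→d19:-→d20:-→d21:-→d22:-→d23:-→d24:H5→d25:-→d26:-→d27:-→d28:H1  best=H1
  + 87.40.0.0/16 (H4) depth=16
  ? 87.40.34.199  path d0:-→d1:-→d2:-→d3:-→d4:-→d5:-→d6:-→d7:-→d8:-→d9:-→d10:-→d11:-→d12:-→d13:H0→d14:-→d15:-→d16:H4  best=H4
  ? 239.69.157.0  path d0:-→d1:-→d2:-→d3:-→d4:-→d5:-→d6:-→d7:-→d8:-→d9:-→d10:-→d11:-→d12:-→d13:-→d14:-→d15:-→d16:-→d17:-→d18:-→d19:-→d20:-→d21:-→d22:-→d23:-→d24:H5  best=H5
  + 87.40.235.96/27 (H5) depth=27
  + 155.0.0.0/8 (H3) depth=8
  - 155.71.19.240/28 clear@28
  - 87.40.0.0/13 clear@13
  + 239.69.157.0/24 (H4) depth=24
  + 155.64.0.0/13 (H3) depth=13
  - 155.71.16.0/20 clear@20
  ? 87.40.0.19  path d0:-→d1:-→d2:-→d3:-→d4:-→d5:-→d6:-→d7:-→d8:-→d9:-→d10:-→d11:-→d12:-→d13:-→d14:-→d15:-→d16:H4  best=H4

== LOOKUPS ==
["H3","H5","H5","H0","H5","H0","H6","H2","H1","H4","H5","H4"]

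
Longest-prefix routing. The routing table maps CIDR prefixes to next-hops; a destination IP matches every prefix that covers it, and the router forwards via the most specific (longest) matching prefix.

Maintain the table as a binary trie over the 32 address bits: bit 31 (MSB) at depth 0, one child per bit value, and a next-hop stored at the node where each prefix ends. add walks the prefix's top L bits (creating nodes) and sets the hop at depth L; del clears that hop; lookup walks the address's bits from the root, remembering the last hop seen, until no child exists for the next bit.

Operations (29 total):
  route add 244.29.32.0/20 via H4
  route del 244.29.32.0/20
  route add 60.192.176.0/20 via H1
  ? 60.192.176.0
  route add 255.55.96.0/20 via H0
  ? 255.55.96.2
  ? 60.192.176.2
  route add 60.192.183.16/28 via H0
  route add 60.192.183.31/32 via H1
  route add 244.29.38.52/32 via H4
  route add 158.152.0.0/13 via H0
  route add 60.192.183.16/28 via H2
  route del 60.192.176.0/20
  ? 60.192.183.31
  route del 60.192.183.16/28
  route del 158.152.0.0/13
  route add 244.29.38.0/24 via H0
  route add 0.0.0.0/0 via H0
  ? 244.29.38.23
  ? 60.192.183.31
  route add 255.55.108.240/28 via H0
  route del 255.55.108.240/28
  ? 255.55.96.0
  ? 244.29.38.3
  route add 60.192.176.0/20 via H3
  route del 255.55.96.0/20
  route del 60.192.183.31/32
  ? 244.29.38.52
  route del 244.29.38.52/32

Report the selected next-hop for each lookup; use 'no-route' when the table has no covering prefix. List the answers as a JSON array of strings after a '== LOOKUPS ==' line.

Apply in order:
  add 244.29.32.0/20 -> H4 at depth 20
  del 244.29.32.0/20 (clear depth 20)
  add 60.192.176.0/20 -> H1 at depth 20
  ? 60.192.176.0  path d0:-→d1:-→d2:-→d3:-→d4:-→d5:-→d6:-→d7:-→d8:-→d9:-→d10:-→d11:-→d12:-→d13:-→d14:-→d15:-→d16:-→d17:-→d18:-→d19:-→d20:H1  best=H1
  add 255.55.96.0/20 -> H0 at depth 20
  ? 255.55.96.2  path d0:-→d1:-→d2:-→d3:-→d4:-→d5:-→d6:-→d7:-→d8:-→d9:-→d10:-→d11:-→d12:-→d13:-→d14:-→d15:-→d16:-→d17:-→d18:-→d19:-→d20:H0  best=H0
  ? 60.192.176.2  path d0:-→d1:-→d2:-→d3:-→d4:-→d5:-→d6:-→d7:-→d8:-→d9:-→d10:-→d11:-→d12:-→d13:-→d14:-→d15:-→d16:-→d17:-→d18:-→d19:-→d20:H1  best=H1
  add 60.192.183.16/28 -> H0 at depth 28
  add 60.192.183.31/32 -> H1 at depth 32
  add 244.29.38.52/32 -> H4 at depth 32
  add 158.152.0.0/13 -> H0 at depth 13
  add 60.192.183.16/28 -> H2 at depth 28
  del 60.192.176.0/20 (clear depth 20)
  ? 60.192.183.31  path d0:-→d1:-→d2:-→d3:-→d4:-→d5:-→d6:-→d7:-→d8:-→d9:-→d10:-→d11:-→d12:-→d13:-→d14:-→d15:-→d16:-→d17:-→d18:-→d19:-→d20:-→d21:-→d22:-→d23:-→d24:-→d25:-→d26:-→d27:-→d28:H2→d29:-→d30:-→d31:-→d32:H1  best=H1
  del 60.192.183.16/28 (clear depth 28)
  del 158.152.0.0/13 (clear depth 13)
  add 244.29.38.0/24 -> H0 at depth 24
  add 0.0.0.0/0 -> H0 at depth 0
  ? 244.29.38.23  path d0:H0→d1:-→d2:-→d3:-→d4:-→d5:-→d6:-→d7:-→d8:-→d9:-→d10:-→d11:-→d12:-→d13:-→d14:-→d15:-→d16:-→d17:-→d18:-→d19:-→d20:-→d21:-→d22:-→d23:-→d24:H0→d25:-→d26:-  best=H0
  ? 60.192.183.31  path d0:H0→d1:-→d2:-→d3:-→d4:-→d5:-→d6:-→d7:-→d8:-→d9:-→d10:-→d11:-→d12:-→d13:-→d14:-→d15:-→d16:-→d17:-→d18:-→d19:-→d20:-→d21:-→d22:-→d23:-→d24:-→d25:-→d26:-→d27:-→d28:-→d29:-→d30:-→d31:-→d32:H1  best=H1
  add 255.55.108.240/28 -> H0 at depth 28
  del 255.55.108.240/28 (clear depth 28)
  ? 255.55.96.0  path d0:H0→d1:-→d2:-→d3:-→d4:-→d5:-→d6:-→d7:-→d8:-→d9:-→d10:-→d11:-→d12:-→d13:-→d14:-→d15:-→d16:-→d17:-→d18:-→d19:-→d20:H0  best=H0
  ? 244.29.38.3  path d0:H0→d1:-→d2:-→d3:-→d4:-→d5:-→d6:-→d7:-→d8:-→d9:-→d10:-→d11:-→d12:-→d13:-→d14:-→d15:-→d16:-→d17:-→d18:-→d19:-→d20:-→d21:-→d22:-→d23:-→d24:H0→d25:-→d26:-  best=H0
  add 60.192.176.0/20 -> H3 at depth 20
  del 255.55.96.0/20 (clear depth 20)
  del 60.192.183.31/32 (clear depth 32)
  ? 244.29.38.52  path d0:H0→d1:-→d2:-→d3:-→d4:-→d5:-→d6:-→d7:-→d8:-→d9:-→d10:-→d11:-→d12:-→d13:-→d14:-→d15:-→d16:-→d17:-→d18:-→d19:-→d20:-→d21:-→d22:-→d23:-→d24:H0→d25:-→d26:-→d27:-→d28:-→d29:-→d30:-→d31:-→d32:H4  best=H4
  del 244.29.38.52/32 (clear depth 32)

== LOOKUPS ==
["H1","H0","H1","H1","H0","H1","H0","H0","H4"]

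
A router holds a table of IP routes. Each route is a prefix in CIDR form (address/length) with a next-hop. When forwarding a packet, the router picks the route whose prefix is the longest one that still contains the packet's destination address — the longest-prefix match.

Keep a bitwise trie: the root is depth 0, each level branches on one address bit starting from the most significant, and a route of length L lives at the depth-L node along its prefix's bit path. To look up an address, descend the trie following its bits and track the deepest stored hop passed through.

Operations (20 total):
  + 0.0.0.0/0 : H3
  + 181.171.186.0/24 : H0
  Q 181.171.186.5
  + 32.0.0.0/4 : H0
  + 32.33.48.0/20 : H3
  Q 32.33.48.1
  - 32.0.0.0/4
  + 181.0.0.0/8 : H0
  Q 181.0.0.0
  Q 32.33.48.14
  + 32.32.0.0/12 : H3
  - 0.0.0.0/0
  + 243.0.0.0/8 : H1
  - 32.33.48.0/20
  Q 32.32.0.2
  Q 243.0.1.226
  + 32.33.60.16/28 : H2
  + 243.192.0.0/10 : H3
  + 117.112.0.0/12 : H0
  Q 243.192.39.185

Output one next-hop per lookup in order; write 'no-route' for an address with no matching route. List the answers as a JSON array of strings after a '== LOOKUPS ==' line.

Trace:
  + 0.0.0.0/0 (H3) depth=0
  + 181.171.186.0/24 (H0) depth=24
  lookup 181.171.186.5: bits 101101011010101110111010 walk d0:H3→d1:-→d2:-→d3:-→d4:-→d5:-→d6:-→d7:-→d8:-→d9:-→d10:-→d11:-→d12:-→d13:-→d14:-→d15:-→d16:-→d17:-→d18:-→d19:-→d20:-→d21:-→d22:-→d23:-→d24:H0 -> H0
  + 32.0.0.0/4 (H0) depth=4
  + 32.33.48.0/20 (H3) depth=20
  lookup 32.33.48.1: bits 00100000001000010011 walk d0:H3→d1:-→d2:-→d3:-→d4:H0→d5:-→d6:-→d7:-→d8:-→d9:-→d10:-→d11:-→d12:-→d13:-→d14:-→d15:-→d16:-→d17:-→d18:-→d19:-→d20:H3 -> H3
  - 32.0.0.0/4 clear@4
  + 181.0.0.0/8 (H0) depth=8
  lookup 181.0.0.0: bits 10110101 walk d0:H3→d1:-→d2:-→d3:-→d4:-→d5:-→d6:-→d7:-→d8:H0 -> H0
  lookup 32.33.48.14: bits 00100000001000010011 walk d0:H3→d1:-→d2:-→d3:-→d4:-→d5:-→d6:-→d7:-→d8:-→d9:-→d10:-→d11:-→d12:-→d13:-→d14:-→d15:-→d16:-→d17:-→d18:-→d19:-→d20:H3 -> H3
  + 32.32.0.0/12 (H3) depth=12
  - 0.0.0.0/0 clear@0
  + 243.0.0.0/8 (H1) depth=8
  - 32.33.48.0/20 clear@20
  lookup 32.32.0.2: bits 001000000010000 walk d0:-→d1:-→d2:-→d3:-→d4:-→d5:-→d6:-→d7:-→d8:-→d9:-→d10:-→d11:-→d12:H3→d13:-→d14:-→d15:- -> H3
  lookup 243.0.1.226: bits 11110011 walk d0:-→d1:-→d2:-→d3:-→d4:-→d5:-→d6:-→d7:-→d8:H1 -> H1
  + 32.33.60.16/28 (H2) depth=28
  + 243.192.0.0/10 (H3) depth=10
  + 117.112.0.0/12 (H0) depth=12
  lookup 243.192.39.185: bits 1111001111 walk d0:-→d1:-→d2:-→d3:-→d4:-→d5:-→d6:-→d7:-→d8:H1→d9:-→d10:H3 -> H3

== LOOKUPS ==
["H0","H3","H0","H3","H3","H1","H3"]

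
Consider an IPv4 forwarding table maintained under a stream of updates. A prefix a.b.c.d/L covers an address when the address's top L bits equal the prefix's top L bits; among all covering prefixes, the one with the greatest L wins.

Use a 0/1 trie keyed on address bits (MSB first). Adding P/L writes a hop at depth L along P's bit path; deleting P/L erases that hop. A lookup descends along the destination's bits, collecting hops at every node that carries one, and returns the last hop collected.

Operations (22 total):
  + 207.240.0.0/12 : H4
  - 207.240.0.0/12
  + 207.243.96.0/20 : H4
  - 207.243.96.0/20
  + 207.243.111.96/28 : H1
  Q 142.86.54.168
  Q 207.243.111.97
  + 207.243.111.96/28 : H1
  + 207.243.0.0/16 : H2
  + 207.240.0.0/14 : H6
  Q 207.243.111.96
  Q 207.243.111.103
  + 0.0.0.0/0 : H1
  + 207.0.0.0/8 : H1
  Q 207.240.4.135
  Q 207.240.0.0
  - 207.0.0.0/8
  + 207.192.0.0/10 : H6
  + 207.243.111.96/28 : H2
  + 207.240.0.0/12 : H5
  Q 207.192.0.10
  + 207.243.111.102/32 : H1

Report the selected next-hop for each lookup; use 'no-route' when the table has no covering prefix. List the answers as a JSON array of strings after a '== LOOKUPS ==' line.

Process each operation:
  + 207.240.0.0/12 (H4) depth=12
  - 207.240.0.0/12 clear@12
  + 207.243.96.0/20 (H4) depth=20
  - 207.243.96.0/20 clear@20
  + 207.243.111.96/28 (H1) depth=28
  Q 142.86.54.168: descend 1 ; hops seen [∅] ; pick no-route
  Q 207.243.111.97: descend 1100111111110011011011110110 ; hops seen [H1] ; pick H1
  + 207.243.111.96/28 (H1) depth=28
  + 207.243.0.0/16 (H2) depth=16
  + 207.240.0.0/14 (H6) depth=14
  Q 207.243.111.96: descend 1100111111110011011011110110 ; hops seen [H6,H2,H1] ; pick H1
  Q 207.243.111.103: descend 1100111111110011011011110110 ; hops seen [H6,H2,H1] ; pick H1
  + 0.0.0.0/0 (H1) depth=0
  + 207.0.0.0/8 (H1) depth=8
  Q 207.240.4.135: descend 11001111111100 ; hops seen [H1,H1,H6] ; pick H6
  Q 207.240.0.0: descend 11001111111100 ; hops seen [H1,H1,H6] ; pick H6
  - 207.0.0.0/8 clear@8
  + 207.192.0.0/10 (H6) depth=10
  + 207.243.111.96/28 (H2) depth=28
  + 207.240.0.0/12 (H5) depth=12
  Q 207.192.0.10: descend 1100111111 ; hops seen [H1,H6] ; pick H6
  + 207.243.111.102/32 (H1) depth=32

== LOOKUPS ==
["no-route","H1","H1","H1","H6","H6","H6"]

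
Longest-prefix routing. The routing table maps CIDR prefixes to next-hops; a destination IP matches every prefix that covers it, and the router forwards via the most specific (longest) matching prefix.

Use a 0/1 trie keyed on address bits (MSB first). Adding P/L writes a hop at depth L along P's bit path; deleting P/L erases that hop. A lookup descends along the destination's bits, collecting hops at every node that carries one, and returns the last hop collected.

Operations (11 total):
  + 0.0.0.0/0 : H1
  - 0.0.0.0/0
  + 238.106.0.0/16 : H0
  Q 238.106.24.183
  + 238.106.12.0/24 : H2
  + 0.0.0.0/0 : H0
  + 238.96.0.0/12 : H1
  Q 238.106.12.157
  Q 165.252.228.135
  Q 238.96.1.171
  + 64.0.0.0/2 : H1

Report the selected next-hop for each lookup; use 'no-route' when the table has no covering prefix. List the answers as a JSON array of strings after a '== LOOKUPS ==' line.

Apply in order:
  add 0.0.0.0/0 -> H1 at depth 0
  - 0.0.0.0/0 clear@0
  add 238.106.0.0/16 -> H0 at depth 16
  Q 238.106.24.183: descend 1110111001101010 ; hops seen [H0] ; pick H0
  add 238.106.12.0/24 -> H2 at depth 24
  add 0.0.0.0/0 -> H0 at depth 0
  add 238.96.0.0/12 -> H1 at depth 12
  Q 238.106.12.157: descend 111011100110101000001100 ; hops seen [H0,H1,H0,H2] ; pick H2
  Q 165.252.228.135: descend 1 ; hops seen [H0] ; pick H0
  Q 238.96.1.171: descend 111011100110 ; hops seen [H0,H1] ; pick H1
  add 64.0.0.0/2 -> H1 at depth 2

== LOOKUPS ==
["H0","H2","H0","H1"]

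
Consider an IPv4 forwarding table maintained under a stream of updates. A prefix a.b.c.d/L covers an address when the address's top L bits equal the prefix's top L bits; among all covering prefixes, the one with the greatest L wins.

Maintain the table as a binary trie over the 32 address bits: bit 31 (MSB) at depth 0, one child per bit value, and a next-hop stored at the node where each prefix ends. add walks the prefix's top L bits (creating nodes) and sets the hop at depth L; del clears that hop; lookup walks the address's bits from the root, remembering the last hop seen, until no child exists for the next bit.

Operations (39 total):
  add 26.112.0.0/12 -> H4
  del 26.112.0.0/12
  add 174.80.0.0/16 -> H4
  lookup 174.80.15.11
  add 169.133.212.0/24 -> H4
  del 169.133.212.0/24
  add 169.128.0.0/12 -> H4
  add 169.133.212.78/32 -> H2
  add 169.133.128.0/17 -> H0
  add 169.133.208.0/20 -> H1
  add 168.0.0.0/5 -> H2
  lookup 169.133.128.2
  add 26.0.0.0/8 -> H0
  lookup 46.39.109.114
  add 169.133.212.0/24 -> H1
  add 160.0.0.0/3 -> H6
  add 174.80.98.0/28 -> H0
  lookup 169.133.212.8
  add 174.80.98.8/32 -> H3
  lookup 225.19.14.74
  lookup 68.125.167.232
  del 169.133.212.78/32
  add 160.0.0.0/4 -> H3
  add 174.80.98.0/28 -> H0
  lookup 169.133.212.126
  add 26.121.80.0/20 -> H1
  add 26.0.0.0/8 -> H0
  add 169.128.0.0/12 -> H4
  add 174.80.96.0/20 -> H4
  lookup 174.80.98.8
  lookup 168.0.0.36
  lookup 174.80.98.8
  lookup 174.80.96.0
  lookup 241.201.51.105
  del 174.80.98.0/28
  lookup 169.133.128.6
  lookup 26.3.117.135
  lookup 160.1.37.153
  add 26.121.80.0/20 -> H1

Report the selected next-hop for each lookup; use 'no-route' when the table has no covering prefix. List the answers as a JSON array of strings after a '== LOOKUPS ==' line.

Trace:
  + 26.112.0.0/12 (H4) depth=12
  - 26.112.0.0/12 clear@12
  + 174.80.0.0/16 (H4) depth=16
  ? 174.80.15.11  path d0:-→d1:-→d2:-→d3:-→d4:-→d5:-→d6:-→d7:-→d8:-→d9:-→d10:-→d11:-→d12:-→d13:-→d14:-→d15:-→d16:H4  best=H4
  + 169.133.212.0/24 (H4) depth=24
  - 169.133.212.0/24 clear@24
  + 169.128.0.0/12 (H4) depth=12
  + 169.133.212.78/32 (H2) depth=32
  + 169.133.128.0/17 (H0) depth=17
  + 169.133.208.0/20 (H1) depth=20
  + 168.0.0.0/5 (H2) depth=5
  ? 169.133.128.2  path d0:-→d1:-→d2:-→d3:-→d4:-→d5:H2→d6:-→d7:-→d8:-→d9:-→d10:-→d11:-→d12:H4→d13:-→d14:-→d15:-→d16:-→d17:H0  best=H0
  + 26.0.0.0/8 (H0) depth=8
  ? 46.39.109.114  path d0:-→d1:-→d2:-  best=no-route
  + 169.133.212.0/24 (H1) depth=24
  + 160.0.0.0/3 (H6) depth=3
  + 174.80.98.0/28 (H0) depth=28
  ? 169.133.212.8  path d0:-→d1:-→d2:-→d3:H6→d4:-→d5:H2→d6:-→d7:-→d8:-→d9:-→d10:-→d11:-→d12:H4→d13:-→d14:-→d15:-→d16:-→d17:H0→d18:-→d19:-→d20:H1→d21:-→d22:-→d23:-→d24:H1→d25:-  best=H1
  + 174.80.98.8/32 (H3) depth=32
  ? 225.19.14.74  path d0:-→d1:-  best=no-route
  ? 68.125.167.232  path d0:-→d1:-  best=no-route
  - 169.133.212.78/32 clear@32
  + 160.0.0.0/4 (H3) depth=4
  + 174.80.98.0/28 (H0) depth=28
  ? 169.133.212.126  path d0:-→d1:-→d2:-→d3:H6→d4:H3→d5:H2→d6:-→d7:-→d8:-→d9:-→d10:-→d11:-→d12:H4→d13:-→d14:-→d15:-→d16:-→d17:H0→d18:-→d19:-→d20:H1→d21:-→d22:-→d23:-→d24:H1→d25:-→d26:-  best=H1
  + 26.121.80.0/20 (H1) depth=20
  + 26.0.0.0/8 (H0) depth=8
  + 169.128.0.0/12 (H4) depth=12
  + 174.80.96.0/20 (H4) depth=20
  ? 174.80.98.8  path d0:-→d1:-→d2:-→d3:H6→d4:H3→d5:H2→d6:-→d7:-→d8:-→d9:-→d10:-→d11:-→d12:-→d13:-→d14:-→d15:-→d16:H4→d17:-→d18:-→d19:-→d20:H4→d21:-→d22:-→d23:-→d24:-→d25:-→d26:-→d27:-→d28:H0→d29:-→d30:-→d31:-→d32:H3  best=H3
  ? 168.0.0.36  path d0:-→d1:-→d2:-→d3:H6→d4:H3→d5:H2→d6:-→d7:-  best=H2
  ? 174.80.98.8  path d0:-→d1:-→d2:-→d3:H6→d4:H3→d5:H2→d6:-→d7:-→d8:-→d9:-→d10:-→d11:-→d12:-→d13:-→d14:-→d15:-→d16:H4→d17:-→d18:-→d19:-→d20:H4→d21:-→d22:-→d23:-→d24:-→d25:-→d26:-→d27:-→d28:H0→d29:-→d30:-→d31:-→d32:H3  best=H3
  ? 174.80.96.0  path d0:-→d1:-→d2:-→d3:H6→d4:H3→d5:H2→d6:-→d7:-→d8:-→d9:-→d10:-→d11:-→d12:-→d13:-→d14:-→d15:-→d16:H4→d17:-→d18:-→d19:-→d20:H4→d21:-→d22:-  best=H4
  ? 241.201.51.105  path d0:-→d1:-  best=no-route
  - 174.80.98.0/28 clear@28
  ? 169.133.128.6  path d0:-→d1:-→d2:-→d3:H6→d4:H3→d5:H2→d6:-→d7:-→d8:-→d9:-→d10:-→d11:-→d12:H4→d13:-→d14:-→d15:-→d16:-→d17:H0  best=H0
  ? 26.3.117.135  path d0:-→d1:-→d2:-→d3:-→d4:-→d5:-→d6:-→d7:-→d8:H0→d9:-  best=H0
  ? 160.1.37.153  path d0:-→d1:-→d2:-→d3:H6→d4:H3  best=H3
  + 26.121.80.0/20 (H1) depth=20

== LOOKUPS ==
["H4","H0","no-route","H1","no-route","no-route","H1","H3","H2","H3","H4","no-route","H0","H0","H3"]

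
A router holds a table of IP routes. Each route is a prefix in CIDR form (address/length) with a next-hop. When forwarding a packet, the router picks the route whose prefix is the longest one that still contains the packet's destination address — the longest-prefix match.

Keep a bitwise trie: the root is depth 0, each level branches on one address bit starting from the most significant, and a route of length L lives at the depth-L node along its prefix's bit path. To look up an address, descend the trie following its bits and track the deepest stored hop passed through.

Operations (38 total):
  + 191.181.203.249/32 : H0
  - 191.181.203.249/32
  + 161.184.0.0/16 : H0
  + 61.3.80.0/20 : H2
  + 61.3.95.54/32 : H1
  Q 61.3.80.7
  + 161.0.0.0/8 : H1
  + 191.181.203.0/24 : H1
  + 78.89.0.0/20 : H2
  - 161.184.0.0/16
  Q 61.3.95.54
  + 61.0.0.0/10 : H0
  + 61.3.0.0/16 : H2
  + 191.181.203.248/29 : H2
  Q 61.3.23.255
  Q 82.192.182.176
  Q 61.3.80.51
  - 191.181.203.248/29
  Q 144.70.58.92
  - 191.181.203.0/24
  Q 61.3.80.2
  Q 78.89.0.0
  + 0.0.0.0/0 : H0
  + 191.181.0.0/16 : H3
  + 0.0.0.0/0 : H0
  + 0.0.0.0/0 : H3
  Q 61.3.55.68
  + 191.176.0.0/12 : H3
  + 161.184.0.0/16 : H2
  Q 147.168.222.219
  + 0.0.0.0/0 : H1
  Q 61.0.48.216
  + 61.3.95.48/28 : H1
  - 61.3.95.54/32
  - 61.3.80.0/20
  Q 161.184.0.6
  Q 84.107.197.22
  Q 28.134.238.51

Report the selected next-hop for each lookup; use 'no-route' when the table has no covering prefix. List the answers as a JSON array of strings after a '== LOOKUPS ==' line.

Process each operation:
  + 191.181.203.249/32 (H0) depth=32
  - 191.181.203.249/32 clear@32
  + 161.184.0.0/16 (H0) depth=16
  + 61.3.80.0/20 (H2) depth=20
  + 61.3.95.54/32 (H1) depth=32
  lookup 61.3.80.7: bits 00111101000000110101 walk d0:-→d1:-→d2:-→d3:-→d4:-→d5:-→d6:-→d7:-→d8:-→d9:-→d10:-→d11:-→d12:-→d13:-→d14:-→d15:-→d16:-→d17:-→d18:-→d19:-→d20:H2 -> H2
  + 161.0.0.0/8 (H1) depth=8
  + 191.181.203.0/24 (H1) depth=24
  + 78.89.0.0/20 (H2) depth=20
  - 161.184.0.0/16 clear@16
  lookup 61.3.95.54: bits 00111101000000110101111100110110 walk d0:-→d1:-→d2:-→d3:-→d4:-→d5:-→d6:-→d7:-→d8:-→d9:-→d10:-→d11:-→d12:-→d13:-→d14:-→d15:-→d16:-→d17:-→d18:-→d19:-→d20:H2→d21:-→d22:-→d23:-→d24:-→d25:-→d26:-→d27:-→d28:-→d29:-→d30:-→d31:-→d32:H1 -> H1
  + 61.0.0.0/10 (H0) depth=10
  + 61.3.0.0/16 (H2) depth=16
  + 191.181.203.248/29 (H2) depth=29
  lookup 61.3.23.255: bits 00111101000000110 walk d0:-→d1:-→d2:-→d3:-→d4:-→d5:-→d6:-→d7:-→d8:-→d9:-→d10:H0→d11:-→d12:-→d13:-→d14:-→d15:-→d16:H2→d17:- -> H2
  lookup 82.192.182.176: bits 010 walk d0:-→d1:-→d2:-→d3:- -> no-route
  lookup 61.3.80.51: bits 00111101000000110101 walk d0:-→d1:-→d2:-→d3:-→d4:-→d5:-→d6:-→d7:-→d8:-→d9:-→d10:H0→d11:-→d12:-→d13:-→d14:-→d15:-→d16:H2→d17:-→d18:-→d19:-→d20:H2 -> H2
  - 191.181.203.248/29 clear@29
  lookup 144.70.58.92: bits 10 walk d0:-→d1:-→d2:- -> no-route
  - 191.181.203.0/24 clear@24
  lookup 61.3.80.2: bits 00111101000000110101 walk d0:-→d1:-→d2:-→d3:-→d4:-→d5:-→d6:-→d7:-→d8:-→d9:-→d10:H0→d11:-→d12:-→d13:-→d14:-→d15:-→d16:H2→d17:-→d18:-→d19:-→d20:H2 -> H2
  lookup 78.89.0.0: bits 01001110010110010000 walk d0:-→d1:-→d2:-→d3:-→d4:-→d5:-→d6:-→d7:-→d8:-→d9:-→d10:-→d11:-→d12:-→d13:-→d14:-→d15:-→d16:-→d17:-→d18:-→d19:-→d20:H2 -> H2
  + 0.0.0.0/0 (H0) depth=0
  + 191.181.0.0/16 (H3) depth=16
  + 0.0.0.0/0 (H0) depth=0
  + 0.0.0.0/0 (H3) depth=0
  lookup 61.3.55.68: bits 00111101000000110 walk d0:H3→d1:-→d2:-→d3:-→d4:-→d5:-→d6:-→d7:-→d8:-→d9:-→d10:H0→d11:-→d12:-→d13:-→d14:-→d15:-→d16:H2→d17:- -> H2
  + 191.176.0.0/12 (H3) depth=12
  + 161.184.0.0/16 (H2) depth=16
  lookup 147.168.222.219: bits 10 walk d0:H3→d1:-→d2:- -> H3
  + 0.0.0.0/0 (H1) depth=0
  lookup 61.0.48.216: bits 00111101000000 walk d0:H1→d1:-→d2:-→d3:-→d4:-→d5:-→d6:-→d7:-→d8:-→d9:-→d10:H0→d11:-→d12:-→d13:-→d14:- -> H0
  + 61.3.95.48/28 (H1) depth=28
  - 61.3.95.54/32 clear@32
  - 61.3.80.0/20 clear@20
  lookup 161.184.0.6: bits 1010000110111000 walk d0:H1→d1:-→d2:-→d3:-→d4:-→d5:-→d6:-→d7:-→d8:H1→d9:-→d10:-→d11:-→d12:-→d13:-→d14:-→d15:-→d16:H2 -> H2
  lookup 84.107.197.22: bits 010 walk d0:H1→d1:-→d2:-→d3:- -> H1
  lookup 28.134.238.51: bits 00 walk d0:H1→d1:-→d2:- -> H1

== LOOKUPS ==
["H2","H1","H2","no-route","H2","no-route","H2","H2","H2","H3","H0","H2","H1","H1"]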